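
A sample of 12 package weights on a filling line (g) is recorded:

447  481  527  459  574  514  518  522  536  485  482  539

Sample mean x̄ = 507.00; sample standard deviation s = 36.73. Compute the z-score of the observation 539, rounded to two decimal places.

z = (539 − 507.00) / 36.73 = 0.87.

0.87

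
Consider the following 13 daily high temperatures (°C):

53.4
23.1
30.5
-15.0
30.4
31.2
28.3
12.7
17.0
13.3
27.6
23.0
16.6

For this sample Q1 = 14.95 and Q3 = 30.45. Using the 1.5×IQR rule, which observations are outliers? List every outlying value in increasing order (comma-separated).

IQR = Q3 − Q1 = 30.45 − 14.95 = 15.50.
Lower fence = Q1 − 1.5·IQR = 14.95 − 23.25 = -8.30.
Upper fence = Q3 + 1.5·IQR = 30.45 + 23.25 = 53.70.
-15.0 < -8.30 → outlier.
All remaining values lie within [-8.30, 53.70].

-15.0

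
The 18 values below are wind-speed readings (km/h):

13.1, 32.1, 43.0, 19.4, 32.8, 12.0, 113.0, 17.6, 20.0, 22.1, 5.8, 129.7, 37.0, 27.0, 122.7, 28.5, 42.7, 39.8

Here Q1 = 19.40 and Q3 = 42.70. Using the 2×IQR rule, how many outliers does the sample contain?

IQR = 23.30; fences at 19.40 − 46.60 = -27.20 and 42.70 + 46.60 = 89.30.
Outside the cutoffs: 113.0, 122.7, 129.7.

3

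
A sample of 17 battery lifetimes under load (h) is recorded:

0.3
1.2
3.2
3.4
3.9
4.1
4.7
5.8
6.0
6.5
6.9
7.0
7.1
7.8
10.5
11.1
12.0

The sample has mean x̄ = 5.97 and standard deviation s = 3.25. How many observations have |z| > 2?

Cutoffs: x̄ ± 2s = [-0.53, 12.47].
Every value lies within the cutoffs.

0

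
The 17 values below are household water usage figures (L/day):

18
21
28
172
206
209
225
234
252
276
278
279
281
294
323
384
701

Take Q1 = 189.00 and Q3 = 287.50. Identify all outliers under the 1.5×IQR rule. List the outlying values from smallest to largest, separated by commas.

IQR = Q3 − Q1 = 287.50 − 189.00 = 98.50.
Lower fence = Q1 − 1.5·IQR = 189.00 − 147.75 = 41.25.
Upper fence = Q3 + 1.5·IQR = 287.50 + 147.75 = 435.25.
18 < 41.25 → outlier.
21 < 41.25 → outlier.
28 < 41.25 → outlier.
701 > 435.25 → outlier.
All remaining values lie within [41.25, 435.25].

18, 21, 28, 701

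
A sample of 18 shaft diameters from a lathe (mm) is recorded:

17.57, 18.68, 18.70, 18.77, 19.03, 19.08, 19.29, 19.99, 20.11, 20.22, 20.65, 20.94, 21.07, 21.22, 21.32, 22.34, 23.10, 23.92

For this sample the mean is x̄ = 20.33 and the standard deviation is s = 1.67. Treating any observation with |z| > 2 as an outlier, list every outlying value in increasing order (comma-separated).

23.92

Cutoffs at x̄ ± 2s: 20.33 ± 2·1.67 = [16.99, 23.67].
23.92: z = 2.15, |z| > 2 → outlier.
Every other value lies within [16.99, 23.67].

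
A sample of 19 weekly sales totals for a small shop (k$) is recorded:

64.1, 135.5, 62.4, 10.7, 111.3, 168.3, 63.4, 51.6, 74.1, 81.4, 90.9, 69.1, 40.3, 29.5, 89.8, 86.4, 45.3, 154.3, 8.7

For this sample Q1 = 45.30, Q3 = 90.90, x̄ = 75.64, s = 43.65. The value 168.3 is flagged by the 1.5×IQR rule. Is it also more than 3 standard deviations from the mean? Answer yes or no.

no

z = (168.3 − 75.64) / 43.65 = 2.12.
|z| = 2.12 ≤ 3.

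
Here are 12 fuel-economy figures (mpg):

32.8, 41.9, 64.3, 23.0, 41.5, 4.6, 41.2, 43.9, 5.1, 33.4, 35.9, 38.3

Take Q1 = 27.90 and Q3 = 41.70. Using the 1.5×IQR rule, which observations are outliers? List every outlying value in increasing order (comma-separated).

4.6, 5.1, 64.3

IQR = Q3 − Q1 = 41.70 − 27.90 = 13.80.
Lower fence = Q1 − 1.5·IQR = 27.90 − 20.70 = 7.20.
Upper fence = Q3 + 1.5·IQR = 41.70 + 20.70 = 62.40.
4.6 < 7.20 → outlier.
5.1 < 7.20 → outlier.
64.3 > 62.40 → outlier.
All remaining values lie within [7.20, 62.40].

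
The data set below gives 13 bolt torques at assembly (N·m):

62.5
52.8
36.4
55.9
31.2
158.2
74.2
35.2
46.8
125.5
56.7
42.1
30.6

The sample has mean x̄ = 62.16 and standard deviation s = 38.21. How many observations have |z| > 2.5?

Cutoffs: x̄ ± 2.5s = [-33.365, 157.685].
Outside the cutoffs: 158.2.

1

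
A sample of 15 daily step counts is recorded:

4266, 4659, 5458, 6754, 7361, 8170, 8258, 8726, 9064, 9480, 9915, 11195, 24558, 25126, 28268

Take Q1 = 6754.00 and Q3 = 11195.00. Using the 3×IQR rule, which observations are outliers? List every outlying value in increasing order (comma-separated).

IQR = Q3 − Q1 = 11195.00 − 6754.00 = 4441.00.
Lower fence = Q1 − 3·IQR = 6754.00 − 13323.00 = -6569.00.
Upper fence = Q3 + 3·IQR = 11195.00 + 13323.00 = 24518.00.
24558 > 24518.00 → outlier.
25126 > 24518.00 → outlier.
28268 > 24518.00 → outlier.
All remaining values lie within [-6569.00, 24518.00].

24558, 25126, 28268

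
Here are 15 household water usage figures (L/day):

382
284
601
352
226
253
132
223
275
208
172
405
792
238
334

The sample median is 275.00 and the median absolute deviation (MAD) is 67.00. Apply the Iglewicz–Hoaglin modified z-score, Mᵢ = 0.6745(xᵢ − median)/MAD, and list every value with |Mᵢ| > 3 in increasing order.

|Mᵢ| > 3 ⇔ |xᵢ − 275.00| > 3·67.00/0.6745 = 298.00.
So outliers lie outside [-23.00, 573.00].
601: M = 3.28 → outlier.
792: M = 5.20 → outlier.

601, 792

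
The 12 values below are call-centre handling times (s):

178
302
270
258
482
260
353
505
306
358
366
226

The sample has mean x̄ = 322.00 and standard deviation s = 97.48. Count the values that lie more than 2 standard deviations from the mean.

0

Cutoffs: x̄ ± 2s = [127.04, 516.96].
Every value lies within the cutoffs.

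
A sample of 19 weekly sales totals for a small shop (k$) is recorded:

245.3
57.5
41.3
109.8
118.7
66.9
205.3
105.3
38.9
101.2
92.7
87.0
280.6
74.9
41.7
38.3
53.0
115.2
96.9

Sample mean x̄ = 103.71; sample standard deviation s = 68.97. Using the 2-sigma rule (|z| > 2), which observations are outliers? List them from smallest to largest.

Cutoffs at x̄ ± 2s: 103.71 ± 2·68.97 = [-34.23, 241.65].
245.3: z = 2.05, |z| > 2 → outlier.
280.6: z = 2.56, |z| > 2 → outlier.
Every other value lies within [-34.23, 241.65].

245.3, 280.6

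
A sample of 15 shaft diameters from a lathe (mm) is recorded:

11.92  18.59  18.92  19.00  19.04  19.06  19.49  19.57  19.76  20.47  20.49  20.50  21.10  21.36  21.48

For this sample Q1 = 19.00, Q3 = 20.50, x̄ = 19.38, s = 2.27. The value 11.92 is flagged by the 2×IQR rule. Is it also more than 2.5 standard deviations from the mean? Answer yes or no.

z = (11.92 − 19.38) / 2.27 = -3.29.
|z| = 3.29 > 2.5.

yes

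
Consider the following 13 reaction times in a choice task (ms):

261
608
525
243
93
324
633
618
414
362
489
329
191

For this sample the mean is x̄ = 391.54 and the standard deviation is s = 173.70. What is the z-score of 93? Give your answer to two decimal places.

z = (93 − 391.54) / 173.70 = -1.72.

-1.72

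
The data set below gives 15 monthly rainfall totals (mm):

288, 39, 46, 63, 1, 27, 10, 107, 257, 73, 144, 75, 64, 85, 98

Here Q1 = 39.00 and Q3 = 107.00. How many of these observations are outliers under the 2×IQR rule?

2

IQR = 68.00; fences at 39.00 − 136.00 = -97.00 and 107.00 + 136.00 = 243.00.
Outside the cutoffs: 257, 288.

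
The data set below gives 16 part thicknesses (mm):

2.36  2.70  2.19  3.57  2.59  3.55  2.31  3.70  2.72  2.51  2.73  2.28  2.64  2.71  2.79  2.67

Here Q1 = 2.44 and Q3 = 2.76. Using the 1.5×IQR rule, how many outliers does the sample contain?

3

IQR = 0.32; fences at 2.44 − 0.48 = 1.96 and 2.76 + 0.48 = 3.24.
Outside the cutoffs: 3.55, 3.57, 3.70.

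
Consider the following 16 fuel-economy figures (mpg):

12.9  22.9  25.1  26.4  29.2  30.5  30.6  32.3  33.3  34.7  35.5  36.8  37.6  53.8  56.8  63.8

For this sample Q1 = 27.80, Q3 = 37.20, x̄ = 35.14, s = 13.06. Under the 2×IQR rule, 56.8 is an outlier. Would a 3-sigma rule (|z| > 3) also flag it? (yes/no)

z = (56.8 − 35.14) / 13.06 = 1.66.
|z| = 1.66 ≤ 3.

no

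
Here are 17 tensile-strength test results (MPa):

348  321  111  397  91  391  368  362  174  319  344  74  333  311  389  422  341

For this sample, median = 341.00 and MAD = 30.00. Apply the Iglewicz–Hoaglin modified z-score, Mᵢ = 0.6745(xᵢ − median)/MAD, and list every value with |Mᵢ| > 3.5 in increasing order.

|Mᵢ| > 3.5 ⇔ |xᵢ − 341.00| > 3.5·30.00/0.6745 = 155.67.
So outliers lie outside [185.33, 496.67].
74: M = -6.00 → outlier.
91: M = -5.62 → outlier.
111: M = -5.17 → outlier.
174: M = -3.75 → outlier.

74, 91, 111, 174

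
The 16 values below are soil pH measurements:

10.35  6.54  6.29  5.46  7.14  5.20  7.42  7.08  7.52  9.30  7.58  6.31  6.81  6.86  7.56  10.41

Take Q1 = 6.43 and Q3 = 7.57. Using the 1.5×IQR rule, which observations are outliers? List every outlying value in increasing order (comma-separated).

9.30, 10.35, 10.41

IQR = Q3 − Q1 = 7.57 − 6.43 = 1.14.
Lower fence = Q1 − 1.5·IQR = 6.43 − 1.71 = 4.72.
Upper fence = Q3 + 1.5·IQR = 7.57 + 1.71 = 9.28.
9.30 > 9.28 → outlier.
10.35 > 9.28 → outlier.
10.41 > 9.28 → outlier.
All remaining values lie within [4.72, 9.28].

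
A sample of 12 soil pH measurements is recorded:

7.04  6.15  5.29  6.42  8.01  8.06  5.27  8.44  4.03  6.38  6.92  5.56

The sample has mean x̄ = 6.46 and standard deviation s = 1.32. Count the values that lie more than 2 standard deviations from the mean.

0

Cutoffs: x̄ ± 2s = [3.82, 9.10].
Every value lies within the cutoffs.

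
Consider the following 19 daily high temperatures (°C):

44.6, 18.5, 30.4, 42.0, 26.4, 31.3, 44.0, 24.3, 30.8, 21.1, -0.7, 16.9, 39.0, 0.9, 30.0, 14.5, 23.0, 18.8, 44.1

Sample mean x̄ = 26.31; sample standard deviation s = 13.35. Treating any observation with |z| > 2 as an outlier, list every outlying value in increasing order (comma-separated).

-0.7

Cutoffs at x̄ ± 2s: 26.31 ± 2·13.35 = [-0.39, 53.01].
-0.7: z = -2.02, |z| > 2 → outlier.
Every other value lies within [-0.39, 53.01].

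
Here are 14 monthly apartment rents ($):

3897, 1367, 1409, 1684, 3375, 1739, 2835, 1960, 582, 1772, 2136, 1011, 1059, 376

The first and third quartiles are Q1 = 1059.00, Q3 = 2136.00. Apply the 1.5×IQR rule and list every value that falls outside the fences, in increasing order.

IQR = Q3 − Q1 = 2136.00 − 1059.00 = 1077.00.
Lower fence = Q1 − 1.5·IQR = 1059.00 − 1615.50 = -556.50.
Upper fence = Q3 + 1.5·IQR = 2136.00 + 1615.50 = 3751.50.
3897 > 3751.50 → outlier.
All remaining values lie within [-556.50, 3751.50].

3897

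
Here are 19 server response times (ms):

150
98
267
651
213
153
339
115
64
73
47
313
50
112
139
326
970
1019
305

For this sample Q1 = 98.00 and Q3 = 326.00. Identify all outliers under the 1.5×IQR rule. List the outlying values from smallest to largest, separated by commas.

970, 1019

IQR = Q3 − Q1 = 326.00 − 98.00 = 228.00.
Lower fence = Q1 − 1.5·IQR = 98.00 − 342.00 = -244.00.
Upper fence = Q3 + 1.5·IQR = 326.00 + 342.00 = 668.00.
970 > 668.00 → outlier.
1019 > 668.00 → outlier.
All remaining values lie within [-244.00, 668.00].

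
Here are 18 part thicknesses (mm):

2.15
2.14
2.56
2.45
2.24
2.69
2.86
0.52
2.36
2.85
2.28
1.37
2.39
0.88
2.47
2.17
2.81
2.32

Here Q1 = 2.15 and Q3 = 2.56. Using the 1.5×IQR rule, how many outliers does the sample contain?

3

IQR = 0.41; fences at 2.15 − 0.615 = 1.535 and 2.56 + 0.615 = 3.175.
Outside the cutoffs: 0.52, 0.88, 1.37.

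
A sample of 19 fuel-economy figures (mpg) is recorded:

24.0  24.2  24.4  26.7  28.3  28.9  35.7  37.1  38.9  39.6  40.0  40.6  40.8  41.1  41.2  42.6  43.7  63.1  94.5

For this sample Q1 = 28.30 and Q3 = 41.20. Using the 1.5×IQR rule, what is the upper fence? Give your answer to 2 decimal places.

IQR = Q3 − Q1 = 41.20 − 28.30 = 12.90.
Lower fence = Q1 − 1.5·IQR = 28.30 − 19.35 = 8.95.
Upper fence = Q3 + 1.5·IQR = 41.20 + 19.35 = 60.55.

60.55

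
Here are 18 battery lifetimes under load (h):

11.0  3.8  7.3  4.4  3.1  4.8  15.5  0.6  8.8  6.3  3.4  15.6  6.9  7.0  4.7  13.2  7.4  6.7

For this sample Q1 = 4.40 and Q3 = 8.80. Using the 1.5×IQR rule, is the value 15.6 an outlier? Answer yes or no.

yes

IQR = Q3 − Q1 = 8.80 − 4.40 = 4.40.
Lower fence = Q1 − 1.5·IQR = 4.40 − 6.60 = -2.20.
Upper fence = Q3 + 1.5·IQR = 8.80 + 6.60 = 15.40.
15.6 lies above the upper fence.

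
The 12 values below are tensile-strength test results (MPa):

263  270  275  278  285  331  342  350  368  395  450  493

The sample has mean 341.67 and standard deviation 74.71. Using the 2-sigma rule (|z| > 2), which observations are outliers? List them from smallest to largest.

493

Cutoffs at x̄ ± 2s: 341.67 ± 2·74.71 = [192.25, 491.09].
493: z = 2.03, |z| > 2 → outlier.
Every other value lies within [192.25, 491.09].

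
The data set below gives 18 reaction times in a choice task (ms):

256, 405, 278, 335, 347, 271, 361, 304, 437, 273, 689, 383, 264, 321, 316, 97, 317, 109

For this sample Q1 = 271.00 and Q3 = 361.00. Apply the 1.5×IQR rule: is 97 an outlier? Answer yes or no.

IQR = Q3 − Q1 = 361.00 − 271.00 = 90.00.
Lower fence = Q1 − 1.5·IQR = 271.00 − 135.00 = 136.00.
Upper fence = Q3 + 1.5·IQR = 361.00 + 135.00 = 496.00.
97 lies below the lower fence.

yes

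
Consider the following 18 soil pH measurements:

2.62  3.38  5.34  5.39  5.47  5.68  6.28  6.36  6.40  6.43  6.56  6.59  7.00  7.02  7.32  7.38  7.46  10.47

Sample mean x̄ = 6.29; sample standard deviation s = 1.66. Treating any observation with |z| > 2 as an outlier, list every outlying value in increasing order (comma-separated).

2.62, 10.47

Cutoffs at x̄ ± 2s: 6.29 ± 2·1.66 = [2.97, 9.61].
2.62: z = -2.21, |z| > 2 → outlier.
10.47: z = 2.52, |z| > 2 → outlier.
Every other value lies within [2.97, 9.61].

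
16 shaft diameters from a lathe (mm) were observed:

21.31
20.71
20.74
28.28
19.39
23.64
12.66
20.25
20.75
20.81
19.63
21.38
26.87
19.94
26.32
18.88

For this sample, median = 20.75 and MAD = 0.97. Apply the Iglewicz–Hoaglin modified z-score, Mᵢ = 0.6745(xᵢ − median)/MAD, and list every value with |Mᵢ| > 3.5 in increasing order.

12.66, 26.32, 26.87, 28.28

|Mᵢ| > 3.5 ⇔ |xᵢ − 20.75| > 3.5·0.97/0.6745 = 5.03.
So outliers lie outside [15.72, 25.78].
12.66: M = -5.63 → outlier.
26.32: M = 3.87 → outlier.
26.87: M = 4.26 → outlier.
28.28: M = 5.24 → outlier.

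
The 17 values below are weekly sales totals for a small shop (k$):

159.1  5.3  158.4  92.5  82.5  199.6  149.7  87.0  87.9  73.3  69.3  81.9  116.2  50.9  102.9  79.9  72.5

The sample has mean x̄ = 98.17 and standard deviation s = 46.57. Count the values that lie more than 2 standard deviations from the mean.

1

Cutoffs: x̄ ± 2s = [5.03, 191.31].
Outside the cutoffs: 199.6.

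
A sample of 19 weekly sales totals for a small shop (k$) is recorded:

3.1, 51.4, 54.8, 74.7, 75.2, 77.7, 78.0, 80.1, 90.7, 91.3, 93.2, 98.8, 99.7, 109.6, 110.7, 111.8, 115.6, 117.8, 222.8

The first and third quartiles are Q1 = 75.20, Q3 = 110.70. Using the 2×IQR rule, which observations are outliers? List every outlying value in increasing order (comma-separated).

IQR = Q3 − Q1 = 110.70 − 75.20 = 35.50.
Lower fence = Q1 − 2·IQR = 75.20 − 71.00 = 4.20.
Upper fence = Q3 + 2·IQR = 110.70 + 71.00 = 181.70.
3.1 < 4.20 → outlier.
222.8 > 181.70 → outlier.
All remaining values lie within [4.20, 181.70].

3.1, 222.8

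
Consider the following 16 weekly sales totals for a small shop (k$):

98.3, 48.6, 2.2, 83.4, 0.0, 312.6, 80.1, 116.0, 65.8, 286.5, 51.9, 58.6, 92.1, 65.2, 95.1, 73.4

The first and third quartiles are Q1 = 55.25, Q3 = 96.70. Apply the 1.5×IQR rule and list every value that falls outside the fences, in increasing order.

286.5, 312.6

IQR = Q3 − Q1 = 96.70 − 55.25 = 41.45.
Lower fence = Q1 − 1.5·IQR = 55.25 − 62.175 = -6.925.
Upper fence = Q3 + 1.5·IQR = 96.70 + 62.175 = 158.875.
286.5 > 158.875 → outlier.
312.6 > 158.875 → outlier.
All remaining values lie within [-6.925, 158.875].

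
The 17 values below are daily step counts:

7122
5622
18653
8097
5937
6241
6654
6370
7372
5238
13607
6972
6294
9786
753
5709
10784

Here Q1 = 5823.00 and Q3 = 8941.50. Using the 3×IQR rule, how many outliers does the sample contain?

IQR = 3118.50; fences at 5823.00 − 9355.50 = -3532.50 and 8941.50 + 9355.50 = 18297.00.
Outside the cutoffs: 18653.

1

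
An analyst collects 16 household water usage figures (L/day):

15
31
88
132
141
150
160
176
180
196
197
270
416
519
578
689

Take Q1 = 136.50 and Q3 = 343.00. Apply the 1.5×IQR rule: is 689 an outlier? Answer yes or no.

yes

IQR = Q3 − Q1 = 343.00 − 136.50 = 206.50.
Lower fence = Q1 − 1.5·IQR = 136.50 − 309.75 = -173.25.
Upper fence = Q3 + 1.5·IQR = 343.00 + 309.75 = 652.75.
689 lies above the upper fence.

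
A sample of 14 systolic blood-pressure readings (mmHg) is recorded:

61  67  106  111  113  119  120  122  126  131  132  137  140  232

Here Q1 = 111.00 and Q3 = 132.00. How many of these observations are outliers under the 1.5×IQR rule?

3

IQR = 21.00; fences at 111.00 − 31.50 = 79.50 and 132.00 + 31.50 = 163.50.
Outside the cutoffs: 61, 67, 232.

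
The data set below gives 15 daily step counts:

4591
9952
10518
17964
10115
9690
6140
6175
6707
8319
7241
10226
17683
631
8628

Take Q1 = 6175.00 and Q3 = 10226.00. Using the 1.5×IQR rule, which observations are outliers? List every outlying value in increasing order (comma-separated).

17683, 17964

IQR = Q3 − Q1 = 10226.00 − 6175.00 = 4051.00.
Lower fence = Q1 − 1.5·IQR = 6175.00 − 6076.50 = 98.50.
Upper fence = Q3 + 1.5·IQR = 10226.00 + 6076.50 = 16302.50.
17683 > 16302.50 → outlier.
17964 > 16302.50 → outlier.
All remaining values lie within [98.50, 16302.50].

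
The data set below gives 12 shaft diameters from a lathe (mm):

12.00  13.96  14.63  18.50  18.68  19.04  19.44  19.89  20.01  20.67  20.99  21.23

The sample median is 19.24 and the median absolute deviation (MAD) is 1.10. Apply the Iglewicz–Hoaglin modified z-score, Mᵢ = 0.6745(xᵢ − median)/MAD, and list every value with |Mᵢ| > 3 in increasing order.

|Mᵢ| > 3 ⇔ |xᵢ − 19.24| > 3·1.10/0.6745 = 4.89.
So outliers lie outside [14.35, 24.13].
12.00: M = -4.44 → outlier.
13.96: M = -3.24 → outlier.

12.00, 13.96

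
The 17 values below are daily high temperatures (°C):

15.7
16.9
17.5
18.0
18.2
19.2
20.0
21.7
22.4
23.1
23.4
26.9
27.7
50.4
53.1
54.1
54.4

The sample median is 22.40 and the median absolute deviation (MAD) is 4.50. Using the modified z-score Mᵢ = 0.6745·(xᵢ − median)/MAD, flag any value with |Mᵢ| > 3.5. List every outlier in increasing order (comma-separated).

50.4, 53.1, 54.1, 54.4

|Mᵢ| > 3.5 ⇔ |xᵢ − 22.40| > 3.5·4.50/0.6745 = 23.35.
So outliers lie outside [-0.95, 45.75].
50.4: M = 4.20 → outlier.
53.1: M = 4.60 → outlier.
54.1: M = 4.75 → outlier.
54.4: M = 4.80 → outlier.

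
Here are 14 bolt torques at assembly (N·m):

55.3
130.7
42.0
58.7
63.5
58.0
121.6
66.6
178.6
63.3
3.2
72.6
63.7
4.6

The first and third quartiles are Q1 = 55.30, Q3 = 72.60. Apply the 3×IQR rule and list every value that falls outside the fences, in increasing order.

3.2, 130.7, 178.6

IQR = Q3 − Q1 = 72.60 − 55.30 = 17.30.
Lower fence = Q1 − 3·IQR = 55.30 − 51.90 = 3.40.
Upper fence = Q3 + 3·IQR = 72.60 + 51.90 = 124.50.
3.2 < 3.40 → outlier.
130.7 > 124.50 → outlier.
178.6 > 124.50 → outlier.
All remaining values lie within [3.40, 124.50].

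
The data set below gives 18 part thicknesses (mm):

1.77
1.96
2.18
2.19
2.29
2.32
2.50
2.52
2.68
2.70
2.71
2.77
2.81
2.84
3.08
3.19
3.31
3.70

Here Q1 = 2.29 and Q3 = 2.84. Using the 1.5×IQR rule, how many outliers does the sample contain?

1

IQR = 0.55; fences at 2.29 − 0.825 = 1.465 and 2.84 + 0.825 = 3.665.
Outside the cutoffs: 3.70.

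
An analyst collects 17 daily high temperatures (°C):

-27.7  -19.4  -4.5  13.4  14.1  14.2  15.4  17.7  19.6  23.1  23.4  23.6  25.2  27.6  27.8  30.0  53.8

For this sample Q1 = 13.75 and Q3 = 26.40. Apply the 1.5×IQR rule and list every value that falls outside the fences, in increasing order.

IQR = Q3 − Q1 = 26.40 − 13.75 = 12.65.
Lower fence = Q1 − 1.5·IQR = 13.75 − 18.975 = -5.225.
Upper fence = Q3 + 1.5·IQR = 26.40 + 18.975 = 45.375.
-27.7 < -5.225 → outlier.
-19.4 < -5.225 → outlier.
53.8 > 45.375 → outlier.
All remaining values lie within [-5.225, 45.375].

-27.7, -19.4, 53.8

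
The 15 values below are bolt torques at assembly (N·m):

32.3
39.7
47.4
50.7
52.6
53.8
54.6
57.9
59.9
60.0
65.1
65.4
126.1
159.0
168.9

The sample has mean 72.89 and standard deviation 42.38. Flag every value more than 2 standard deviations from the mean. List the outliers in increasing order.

159.0, 168.9

Cutoffs at x̄ ± 2s: 72.89 ± 2·42.38 = [-11.87, 157.65].
159.0: z = 2.03, |z| > 2 → outlier.
168.9: z = 2.27, |z| > 2 → outlier.
Every other value lies within [-11.87, 157.65].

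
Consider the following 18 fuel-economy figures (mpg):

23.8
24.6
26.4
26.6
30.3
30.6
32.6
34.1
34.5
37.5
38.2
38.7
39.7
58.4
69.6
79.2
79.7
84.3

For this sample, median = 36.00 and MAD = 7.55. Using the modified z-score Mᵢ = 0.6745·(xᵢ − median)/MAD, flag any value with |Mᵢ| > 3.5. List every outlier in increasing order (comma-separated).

|Mᵢ| > 3.5 ⇔ |xᵢ − 36.00| > 3.5·7.55/0.6745 = 39.18.
So outliers lie outside [-3.18, 75.18].
79.2: M = 3.86 → outlier.
79.7: M = 3.90 → outlier.
84.3: M = 4.32 → outlier.

79.2, 79.7, 84.3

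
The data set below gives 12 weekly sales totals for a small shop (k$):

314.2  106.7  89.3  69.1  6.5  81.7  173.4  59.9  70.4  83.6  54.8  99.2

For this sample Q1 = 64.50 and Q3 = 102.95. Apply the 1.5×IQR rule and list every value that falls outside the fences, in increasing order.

IQR = Q3 − Q1 = 102.95 − 64.50 = 38.45.
Lower fence = Q1 − 1.5·IQR = 64.50 − 57.675 = 6.825.
Upper fence = Q3 + 1.5·IQR = 102.95 + 57.675 = 160.625.
6.5 < 6.825 → outlier.
173.4 > 160.625 → outlier.
314.2 > 160.625 → outlier.
All remaining values lie within [6.825, 160.625].

6.5, 173.4, 314.2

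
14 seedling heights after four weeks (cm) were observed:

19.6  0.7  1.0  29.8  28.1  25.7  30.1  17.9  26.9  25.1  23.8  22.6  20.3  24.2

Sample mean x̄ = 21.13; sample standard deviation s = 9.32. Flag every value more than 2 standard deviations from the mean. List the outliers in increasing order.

Cutoffs at x̄ ± 2s: 21.13 ± 2·9.32 = [2.49, 39.77].
0.7: z = -2.19, |z| > 2 → outlier.
1.0: z = -2.16, |z| > 2 → outlier.
Every other value lies within [2.49, 39.77].

0.7, 1.0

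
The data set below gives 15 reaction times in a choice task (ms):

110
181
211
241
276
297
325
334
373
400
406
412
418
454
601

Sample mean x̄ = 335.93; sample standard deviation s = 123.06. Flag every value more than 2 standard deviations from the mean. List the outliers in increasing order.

601

Cutoffs at x̄ ± 2s: 335.93 ± 2·123.06 = [89.81, 582.05].
601: z = 2.15, |z| > 2 → outlier.
Every other value lies within [89.81, 582.05].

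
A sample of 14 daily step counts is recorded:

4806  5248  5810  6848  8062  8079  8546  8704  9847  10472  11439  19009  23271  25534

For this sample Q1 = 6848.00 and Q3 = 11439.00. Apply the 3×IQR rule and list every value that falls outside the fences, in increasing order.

25534

IQR = Q3 − Q1 = 11439.00 − 6848.00 = 4591.00.
Lower fence = Q1 − 3·IQR = 6848.00 − 13773.00 = -6925.00.
Upper fence = Q3 + 3·IQR = 11439.00 + 13773.00 = 25212.00.
25534 > 25212.00 → outlier.
All remaining values lie within [-6925.00, 25212.00].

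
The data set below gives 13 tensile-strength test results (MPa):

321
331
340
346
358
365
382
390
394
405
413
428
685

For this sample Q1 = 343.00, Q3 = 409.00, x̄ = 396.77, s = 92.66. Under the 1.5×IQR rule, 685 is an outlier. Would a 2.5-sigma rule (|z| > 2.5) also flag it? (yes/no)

z = (685 − 396.77) / 92.66 = 3.11.
|z| = 3.11 > 2.5.

yes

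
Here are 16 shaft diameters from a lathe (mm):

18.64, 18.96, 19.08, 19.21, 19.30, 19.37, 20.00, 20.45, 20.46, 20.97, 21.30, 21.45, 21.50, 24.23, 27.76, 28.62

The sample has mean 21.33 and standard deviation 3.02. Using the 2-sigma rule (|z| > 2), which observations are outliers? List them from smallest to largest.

Cutoffs at x̄ ± 2s: 21.33 ± 2·3.02 = [15.29, 27.37].
27.76: z = 2.13, |z| > 2 → outlier.
28.62: z = 2.41, |z| > 2 → outlier.
Every other value lies within [15.29, 27.37].

27.76, 28.62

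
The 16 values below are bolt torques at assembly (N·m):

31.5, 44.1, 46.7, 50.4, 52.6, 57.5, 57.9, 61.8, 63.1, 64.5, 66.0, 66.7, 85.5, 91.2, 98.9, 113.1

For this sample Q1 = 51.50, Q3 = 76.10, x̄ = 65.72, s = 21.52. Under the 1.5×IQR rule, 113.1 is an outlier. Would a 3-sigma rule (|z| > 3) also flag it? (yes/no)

no

z = (113.1 − 65.72) / 21.52 = 2.20.
|z| = 2.20 ≤ 3.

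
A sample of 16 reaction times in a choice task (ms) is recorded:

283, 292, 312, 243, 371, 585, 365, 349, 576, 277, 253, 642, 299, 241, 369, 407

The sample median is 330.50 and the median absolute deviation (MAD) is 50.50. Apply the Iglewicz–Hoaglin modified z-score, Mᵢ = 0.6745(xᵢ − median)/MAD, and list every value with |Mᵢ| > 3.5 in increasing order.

|Mᵢ| > 3.5 ⇔ |xᵢ − 330.50| > 3.5·50.50/0.6745 = 262.05.
So outliers lie outside [68.45, 592.55].
642: M = 4.16 → outlier.

642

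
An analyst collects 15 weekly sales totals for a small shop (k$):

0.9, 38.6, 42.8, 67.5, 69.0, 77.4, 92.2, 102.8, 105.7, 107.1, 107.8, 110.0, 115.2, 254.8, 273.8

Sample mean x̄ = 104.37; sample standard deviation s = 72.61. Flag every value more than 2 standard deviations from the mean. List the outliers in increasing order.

Cutoffs at x̄ ± 2s: 104.37 ± 2·72.61 = [-40.85, 249.59].
254.8: z = 2.07, |z| > 2 → outlier.
273.8: z = 2.33, |z| > 2 → outlier.
Every other value lies within [-40.85, 249.59].

254.8, 273.8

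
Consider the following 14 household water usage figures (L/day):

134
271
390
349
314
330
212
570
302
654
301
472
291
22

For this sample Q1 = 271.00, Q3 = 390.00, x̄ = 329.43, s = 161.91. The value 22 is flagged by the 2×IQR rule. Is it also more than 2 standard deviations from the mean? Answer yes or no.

no

z = (22 − 329.43) / 161.91 = -1.90.
|z| = 1.90 ≤ 2.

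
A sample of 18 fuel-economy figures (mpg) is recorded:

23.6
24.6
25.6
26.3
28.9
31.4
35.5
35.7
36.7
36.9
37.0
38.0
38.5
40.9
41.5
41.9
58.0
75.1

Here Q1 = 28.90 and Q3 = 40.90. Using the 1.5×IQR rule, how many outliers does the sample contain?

1

IQR = 12.00; fences at 28.90 − 18.00 = 10.90 and 40.90 + 18.00 = 58.90.
Outside the cutoffs: 75.1.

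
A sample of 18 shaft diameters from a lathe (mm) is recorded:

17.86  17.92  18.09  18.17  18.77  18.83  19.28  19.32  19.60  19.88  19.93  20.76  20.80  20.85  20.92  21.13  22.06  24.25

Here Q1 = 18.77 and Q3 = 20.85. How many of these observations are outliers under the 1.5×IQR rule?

IQR = 2.08; fences at 18.77 − 3.12 = 15.65 and 20.85 + 3.12 = 23.97.
Outside the cutoffs: 24.25.

1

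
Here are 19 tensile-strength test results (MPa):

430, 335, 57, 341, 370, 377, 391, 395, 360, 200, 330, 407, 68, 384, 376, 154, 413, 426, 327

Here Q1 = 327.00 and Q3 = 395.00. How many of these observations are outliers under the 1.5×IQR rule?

4

IQR = 68.00; fences at 327.00 − 102.00 = 225.00 and 395.00 + 102.00 = 497.00.
Outside the cutoffs: 57, 68, 154, 200.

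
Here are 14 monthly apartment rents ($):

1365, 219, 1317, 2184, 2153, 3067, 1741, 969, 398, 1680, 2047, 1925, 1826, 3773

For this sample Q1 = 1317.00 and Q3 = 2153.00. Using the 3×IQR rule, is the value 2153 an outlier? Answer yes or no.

no

IQR = Q3 − Q1 = 2153.00 − 1317.00 = 836.00.
Lower fence = Q1 − 3·IQR = 1317.00 − 2508.00 = -1191.00.
Upper fence = Q3 + 3·IQR = 2153.00 + 2508.00 = 4661.00.
2153 lies within [-1191.00, 4661.00].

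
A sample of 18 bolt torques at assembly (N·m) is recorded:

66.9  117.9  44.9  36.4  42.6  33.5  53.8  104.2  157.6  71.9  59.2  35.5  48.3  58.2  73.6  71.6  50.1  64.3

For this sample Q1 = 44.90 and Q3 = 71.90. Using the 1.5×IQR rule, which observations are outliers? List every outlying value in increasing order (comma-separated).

IQR = Q3 − Q1 = 71.90 − 44.90 = 27.00.
Lower fence = Q1 − 1.5·IQR = 44.90 − 40.50 = 4.40.
Upper fence = Q3 + 1.5·IQR = 71.90 + 40.50 = 112.40.
117.9 > 112.40 → outlier.
157.6 > 112.40 → outlier.
All remaining values lie within [4.40, 112.40].

117.9, 157.6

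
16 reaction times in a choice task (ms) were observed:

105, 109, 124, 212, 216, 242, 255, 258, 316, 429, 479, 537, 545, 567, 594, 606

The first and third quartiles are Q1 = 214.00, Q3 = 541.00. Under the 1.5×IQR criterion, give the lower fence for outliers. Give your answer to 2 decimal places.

-276.50

IQR = Q3 − Q1 = 541.00 − 214.00 = 327.00.
Lower fence = Q1 − 1.5·IQR = 214.00 − 490.50 = -276.50.
Upper fence = Q3 + 1.5·IQR = 541.00 + 490.50 = 1031.50.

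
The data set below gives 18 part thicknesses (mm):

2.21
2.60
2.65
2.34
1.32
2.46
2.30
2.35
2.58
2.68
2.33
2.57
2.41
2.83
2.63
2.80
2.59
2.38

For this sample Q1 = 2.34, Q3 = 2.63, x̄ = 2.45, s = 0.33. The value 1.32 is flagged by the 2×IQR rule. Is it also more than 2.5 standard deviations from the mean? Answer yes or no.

z = (1.32 − 2.45) / 0.33 = -3.42.
|z| = 3.42 > 2.5.

yes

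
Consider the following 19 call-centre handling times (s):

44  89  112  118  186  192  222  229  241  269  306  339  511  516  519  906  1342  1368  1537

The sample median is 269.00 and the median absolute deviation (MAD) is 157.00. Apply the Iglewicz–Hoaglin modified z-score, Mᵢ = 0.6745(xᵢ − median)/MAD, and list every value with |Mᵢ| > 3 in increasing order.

1342, 1368, 1537

|Mᵢ| > 3 ⇔ |xᵢ − 269.00| > 3·157.00/0.6745 = 698.30.
So outliers lie outside [-429.30, 967.30].
1342: M = 4.61 → outlier.
1368: M = 4.72 → outlier.
1537: M = 5.45 → outlier.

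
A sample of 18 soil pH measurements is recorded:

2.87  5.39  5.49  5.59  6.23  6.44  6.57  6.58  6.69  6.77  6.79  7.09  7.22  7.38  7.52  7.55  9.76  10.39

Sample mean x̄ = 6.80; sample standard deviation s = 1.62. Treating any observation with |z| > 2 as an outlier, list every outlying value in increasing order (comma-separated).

2.87, 10.39

Cutoffs at x̄ ± 2s: 6.80 ± 2·1.62 = [3.56, 10.04].
2.87: z = -2.43, |z| > 2 → outlier.
10.39: z = 2.22, |z| > 2 → outlier.
Every other value lies within [3.56, 10.04].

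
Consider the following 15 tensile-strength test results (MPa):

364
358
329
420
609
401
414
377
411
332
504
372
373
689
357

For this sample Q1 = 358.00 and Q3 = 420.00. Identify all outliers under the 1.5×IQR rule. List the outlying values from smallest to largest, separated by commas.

609, 689

IQR = Q3 − Q1 = 420.00 − 358.00 = 62.00.
Lower fence = Q1 − 1.5·IQR = 358.00 − 93.00 = 265.00.
Upper fence = Q3 + 1.5·IQR = 420.00 + 93.00 = 513.00.
609 > 513.00 → outlier.
689 > 513.00 → outlier.
All remaining values lie within [265.00, 513.00].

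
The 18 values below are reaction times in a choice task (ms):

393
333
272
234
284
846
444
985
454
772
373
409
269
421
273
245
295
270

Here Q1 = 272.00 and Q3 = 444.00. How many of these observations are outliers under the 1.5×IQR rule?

3

IQR = 172.00; fences at 272.00 − 258.00 = 14.00 and 444.00 + 258.00 = 702.00.
Outside the cutoffs: 772, 846, 985.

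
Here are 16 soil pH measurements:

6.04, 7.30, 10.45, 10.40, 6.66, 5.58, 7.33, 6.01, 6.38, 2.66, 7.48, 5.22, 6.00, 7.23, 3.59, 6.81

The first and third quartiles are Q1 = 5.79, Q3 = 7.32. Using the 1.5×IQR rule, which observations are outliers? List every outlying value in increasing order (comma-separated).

IQR = Q3 − Q1 = 7.32 − 5.79 = 1.53.
Lower fence = Q1 − 1.5·IQR = 5.79 − 2.295 = 3.495.
Upper fence = Q3 + 1.5·IQR = 7.32 + 2.295 = 9.615.
2.66 < 3.495 → outlier.
10.40 > 9.615 → outlier.
10.45 > 9.615 → outlier.
All remaining values lie within [3.495, 9.615].

2.66, 10.40, 10.45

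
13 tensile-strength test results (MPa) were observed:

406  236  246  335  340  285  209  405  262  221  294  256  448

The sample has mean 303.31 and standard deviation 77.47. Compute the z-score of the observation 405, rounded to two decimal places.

z = (405 − 303.31) / 77.47 = 1.31.

1.31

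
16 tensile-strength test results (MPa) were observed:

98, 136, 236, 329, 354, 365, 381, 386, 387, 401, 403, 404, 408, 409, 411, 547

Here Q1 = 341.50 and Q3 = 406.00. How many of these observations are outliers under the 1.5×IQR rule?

IQR = 64.50; fences at 341.50 − 96.75 = 244.75 and 406.00 + 96.75 = 502.75.
Outside the cutoffs: 98, 136, 236, 547.

4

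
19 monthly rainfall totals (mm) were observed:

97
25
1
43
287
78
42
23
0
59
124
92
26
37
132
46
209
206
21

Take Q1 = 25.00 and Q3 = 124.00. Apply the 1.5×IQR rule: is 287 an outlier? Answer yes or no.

IQR = Q3 − Q1 = 124.00 − 25.00 = 99.00.
Lower fence = Q1 − 1.5·IQR = 25.00 − 148.50 = -123.50.
Upper fence = Q3 + 1.5·IQR = 124.00 + 148.50 = 272.50.
287 lies above the upper fence.

yes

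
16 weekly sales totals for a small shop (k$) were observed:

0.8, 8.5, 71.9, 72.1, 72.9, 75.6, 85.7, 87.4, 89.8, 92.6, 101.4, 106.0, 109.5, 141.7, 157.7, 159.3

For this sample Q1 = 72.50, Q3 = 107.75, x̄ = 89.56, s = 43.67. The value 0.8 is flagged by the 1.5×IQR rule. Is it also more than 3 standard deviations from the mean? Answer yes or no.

no

z = (0.8 − 89.56) / 43.67 = -2.03.
|z| = 2.03 ≤ 3.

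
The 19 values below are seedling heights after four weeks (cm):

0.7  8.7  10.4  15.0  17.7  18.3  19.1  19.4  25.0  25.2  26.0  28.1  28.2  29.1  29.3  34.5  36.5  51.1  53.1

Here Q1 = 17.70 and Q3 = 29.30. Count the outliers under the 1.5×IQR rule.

2

IQR = 11.60; fences at 17.70 − 17.40 = 0.30 and 29.30 + 17.40 = 46.70.
Outside the cutoffs: 51.1, 53.1.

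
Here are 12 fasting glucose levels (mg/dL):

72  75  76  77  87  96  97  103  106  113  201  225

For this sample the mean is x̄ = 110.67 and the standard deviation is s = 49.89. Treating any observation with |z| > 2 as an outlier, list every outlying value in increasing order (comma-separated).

225

Cutoffs at x̄ ± 2s: 110.67 ± 2·49.89 = [10.89, 210.45].
225: z = 2.29, |z| > 2 → outlier.
Every other value lies within [10.89, 210.45].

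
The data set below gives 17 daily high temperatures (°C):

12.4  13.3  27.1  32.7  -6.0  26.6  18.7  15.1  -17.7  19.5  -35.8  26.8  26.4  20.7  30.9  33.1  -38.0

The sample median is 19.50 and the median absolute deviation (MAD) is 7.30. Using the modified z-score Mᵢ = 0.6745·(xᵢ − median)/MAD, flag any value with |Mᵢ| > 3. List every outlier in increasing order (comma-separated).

-38.0, -35.8, -17.7

|Mᵢ| > 3 ⇔ |xᵢ − 19.50| > 3·7.30/0.6745 = 32.47.
So outliers lie outside [-12.97, 51.97].
-38.0: M = -5.31 → outlier.
-35.8: M = -5.11 → outlier.
-17.7: M = -3.44 → outlier.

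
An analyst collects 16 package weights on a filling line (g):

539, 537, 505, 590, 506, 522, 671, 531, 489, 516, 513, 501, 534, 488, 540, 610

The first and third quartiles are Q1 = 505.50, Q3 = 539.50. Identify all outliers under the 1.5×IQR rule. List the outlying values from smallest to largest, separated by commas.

IQR = Q3 − Q1 = 539.50 − 505.50 = 34.00.
Lower fence = Q1 − 1.5·IQR = 505.50 − 51.00 = 454.50.
Upper fence = Q3 + 1.5·IQR = 539.50 + 51.00 = 590.50.
610 > 590.50 → outlier.
671 > 590.50 → outlier.
All remaining values lie within [454.50, 590.50].

610, 671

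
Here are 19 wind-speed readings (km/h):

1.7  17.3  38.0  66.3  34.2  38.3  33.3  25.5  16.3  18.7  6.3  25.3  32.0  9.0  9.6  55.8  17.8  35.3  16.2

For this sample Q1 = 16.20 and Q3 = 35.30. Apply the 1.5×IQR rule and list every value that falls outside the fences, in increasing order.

66.3

IQR = Q3 − Q1 = 35.30 − 16.20 = 19.10.
Lower fence = Q1 − 1.5·IQR = 16.20 − 28.65 = -12.45.
Upper fence = Q3 + 1.5·IQR = 35.30 + 28.65 = 63.95.
66.3 > 63.95 → outlier.
All remaining values lie within [-12.45, 63.95].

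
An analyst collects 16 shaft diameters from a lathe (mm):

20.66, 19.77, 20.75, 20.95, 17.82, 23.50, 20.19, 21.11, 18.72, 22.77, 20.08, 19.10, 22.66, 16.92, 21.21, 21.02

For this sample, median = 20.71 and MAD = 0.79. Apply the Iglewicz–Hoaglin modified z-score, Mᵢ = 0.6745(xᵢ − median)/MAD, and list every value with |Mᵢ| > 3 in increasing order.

|Mᵢ| > 3 ⇔ |xᵢ − 20.71| > 3·0.79/0.6745 = 3.51.
So outliers lie outside [17.20, 24.22].
16.92: M = -3.24 → outlier.

16.92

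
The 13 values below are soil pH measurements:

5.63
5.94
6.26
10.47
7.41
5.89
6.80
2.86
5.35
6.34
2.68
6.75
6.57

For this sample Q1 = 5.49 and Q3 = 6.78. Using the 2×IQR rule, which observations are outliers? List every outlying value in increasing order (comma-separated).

2.68, 2.86, 10.47

IQR = Q3 − Q1 = 6.78 − 5.49 = 1.29.
Lower fence = Q1 − 2·IQR = 5.49 − 2.58 = 2.91.
Upper fence = Q3 + 2·IQR = 6.78 + 2.58 = 9.36.
2.68 < 2.91 → outlier.
2.86 < 2.91 → outlier.
10.47 > 9.36 → outlier.
All remaining values lie within [2.91, 9.36].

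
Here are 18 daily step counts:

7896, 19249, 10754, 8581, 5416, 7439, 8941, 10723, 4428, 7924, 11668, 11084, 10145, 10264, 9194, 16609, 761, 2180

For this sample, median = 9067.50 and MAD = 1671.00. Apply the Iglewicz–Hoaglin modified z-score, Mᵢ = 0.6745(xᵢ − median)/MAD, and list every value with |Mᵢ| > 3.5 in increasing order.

19249

|Mᵢ| > 3.5 ⇔ |xᵢ − 9067.50| > 3.5·1671.00/0.6745 = 8670.87.
So outliers lie outside [396.63, 17738.37].
19249: M = 4.11 → outlier.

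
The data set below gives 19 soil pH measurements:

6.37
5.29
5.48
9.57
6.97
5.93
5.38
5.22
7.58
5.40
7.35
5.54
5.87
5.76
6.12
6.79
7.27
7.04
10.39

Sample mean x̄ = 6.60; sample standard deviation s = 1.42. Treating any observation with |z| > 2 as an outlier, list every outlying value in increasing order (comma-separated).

9.57, 10.39

Cutoffs at x̄ ± 2s: 6.60 ± 2·1.42 = [3.76, 9.44].
9.57: z = 2.09, |z| > 2 → outlier.
10.39: z = 2.67, |z| > 2 → outlier.
Every other value lies within [3.76, 9.44].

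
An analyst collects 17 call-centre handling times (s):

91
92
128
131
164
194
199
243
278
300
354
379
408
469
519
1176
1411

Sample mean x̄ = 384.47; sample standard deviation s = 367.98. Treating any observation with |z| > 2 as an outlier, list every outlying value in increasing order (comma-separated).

Cutoffs at x̄ ± 2s: 384.47 ± 2·367.98 = [-351.49, 1120.43].
1176: z = 2.15, |z| > 2 → outlier.
1411: z = 2.79, |z| > 2 → outlier.
Every other value lies within [-351.49, 1120.43].

1176, 1411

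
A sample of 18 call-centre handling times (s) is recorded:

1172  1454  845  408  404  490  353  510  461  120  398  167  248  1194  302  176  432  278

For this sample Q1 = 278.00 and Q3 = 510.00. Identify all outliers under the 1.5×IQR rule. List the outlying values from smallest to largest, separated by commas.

IQR = Q3 − Q1 = 510.00 − 278.00 = 232.00.
Lower fence = Q1 − 1.5·IQR = 278.00 − 348.00 = -70.00.
Upper fence = Q3 + 1.5·IQR = 510.00 + 348.00 = 858.00.
1172 > 858.00 → outlier.
1194 > 858.00 → outlier.
1454 > 858.00 → outlier.
All remaining values lie within [-70.00, 858.00].

1172, 1194, 1454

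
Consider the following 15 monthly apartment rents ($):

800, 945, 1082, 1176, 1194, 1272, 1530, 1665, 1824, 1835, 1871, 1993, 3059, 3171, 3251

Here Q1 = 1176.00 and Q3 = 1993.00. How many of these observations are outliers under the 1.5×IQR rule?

IQR = 817.00; fences at 1176.00 − 1225.50 = -49.50 and 1993.00 + 1225.50 = 3218.50.
Outside the cutoffs: 3251.

1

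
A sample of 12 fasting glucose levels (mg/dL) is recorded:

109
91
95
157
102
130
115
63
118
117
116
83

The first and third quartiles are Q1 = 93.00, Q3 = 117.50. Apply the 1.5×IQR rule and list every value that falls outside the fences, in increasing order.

IQR = Q3 − Q1 = 117.50 − 93.00 = 24.50.
Lower fence = Q1 − 1.5·IQR = 93.00 − 36.75 = 56.25.
Upper fence = Q3 + 1.5·IQR = 117.50 + 36.75 = 154.25.
157 > 154.25 → outlier.
All remaining values lie within [56.25, 154.25].

157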